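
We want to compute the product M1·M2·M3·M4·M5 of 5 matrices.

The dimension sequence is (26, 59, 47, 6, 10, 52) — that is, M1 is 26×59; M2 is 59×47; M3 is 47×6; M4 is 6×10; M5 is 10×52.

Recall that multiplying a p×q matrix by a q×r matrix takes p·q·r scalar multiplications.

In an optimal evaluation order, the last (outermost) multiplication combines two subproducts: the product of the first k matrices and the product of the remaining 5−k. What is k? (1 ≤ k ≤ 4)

3

Adjacent pairs: M1M2 = 26·59·47 = 72098; M2M3 = 59·47·6 = 16638; M3M4 = 47·6·10 = 2820; M4M5 = 6·10·52 = 3120.
Length 3: M1..M3: k=1: 0+16638+26·59·6=25842; k=2: 72098+0+26·47·6=79430 → min 25842 | M2..M4: k=2: 0+2820+59·47·10=30550; k=3: 16638+0+59·6·10=20178 → min 20178 | M3..M5: k=3: 0+3120+47·6·52=17784; k=4: 2820+0+47·10·52=27260 → min 17784.
Length 4: M1..M4: k=1: 0+20178+26·59·10=35518; k=2: 72098+2820+26·47·10=87138; k=3: 25842+0+26·6·10=27402 → min 27402 | M2..M5: k=2: 0+17784+59·47·52=161980; k=3: 16638+3120+59·6·52=38166; k=4: 20178+0+59·10·52=50858 → min 38166.
Top-level splits: k=1: (M1..M1)·(M2..M5) → 0+38166+26·59·52 = 117934; k=2: (M1..M2)·(M3..M5) → 72098+17784+26·47·52 = 153426; k=3: (M1..M3)·(M4..M5) → 25842+3120+26·6·52 = 37074; k=4: (M1..M4)·(M5..M5) → 27402+0+26·10·52 = 40922.
Best split is after M3, i.e. k = 3.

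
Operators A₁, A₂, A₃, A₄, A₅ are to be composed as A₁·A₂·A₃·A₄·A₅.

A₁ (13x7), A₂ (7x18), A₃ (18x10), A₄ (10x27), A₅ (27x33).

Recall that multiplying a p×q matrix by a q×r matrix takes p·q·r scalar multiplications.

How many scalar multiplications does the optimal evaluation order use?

12390

Adjacent pairs: A₁A₂ = 13·7·18 = 1638; A₂A₃ = 7·18·10 = 1260; A₃A₄ = 18·10·27 = 4860; A₄A₅ = 10·27·33 = 8910.
Length 3: A₁..A₃: k=1: 0+1260+13·7·10=2170; k=2: 1638+0+13·18·10=3978 → min 2170 | A₂..A₄: k=2: 0+4860+7·18·27=8262; k=3: 1260+0+7·10·27=3150 → min 3150 | A₃..A₅: k=3: 0+8910+18·10·33=14850; k=4: 4860+0+18·27·33=20898 → min 14850.
Length 4: A₁..A₄: k=1: 0+3150+13·7·27=5607; k=2: 1638+4860+13·18·27=12816; k=3: 2170+0+13·10·27=5680 → min 5607 | A₂..A₅: k=2: 0+14850+7·18·33=19008; k=3: 1260+8910+7·10·33=12480; k=4: 3150+0+7·27·33=9387 → min 9387.
Length 5: A₁..A₅: k=1: 0+9387+13·7·33=12390; k=2: 1638+14850+13·18·33=24210; k=3: 2170+8910+13·10·33=15370; k=4: 5607+0+13·27·33=17190 → min 12390.
Optimal order: (A₁·(((A₂·A₃)·A₄)·A₅)) with cost 12390.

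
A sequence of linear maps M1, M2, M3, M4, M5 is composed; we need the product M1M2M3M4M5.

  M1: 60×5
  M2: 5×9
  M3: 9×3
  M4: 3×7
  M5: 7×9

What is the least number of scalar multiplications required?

Adjacent pairs: M1M2 = 60·5·9 = 2700; M2M3 = 5·9·3 = 135; M3M4 = 9·3·7 = 189; M4M5 = 3·7·9 = 189.
Length 3: M1..M3: k=1: 0+135+60·5·3=1035; k=2: 2700+0+60·9·3=4320 → min 1035 | M2..M4: k=2: 0+189+5·9·7=504; k=3: 135+0+5·3·7=240 → min 240 | M3..M5: k=3: 0+189+9·3·9=432; k=4: 189+0+9·7·9=756 → min 432.
Length 4: M1..M4: k=1: 0+240+60·5·7=2340; k=2: 2700+189+60·9·7=6669; k=3: 1035+0+60·3·7=2295 → min 2295 | M2..M5: k=2: 0+432+5·9·9=837; k=3: 135+189+5·3·9=459; k=4: 240+0+5·7·9=555 → min 459.
Length 5: M1..M5: k=1: 0+459+60·5·9=3159; k=2: 2700+432+60·9·9=7992; k=3: 1035+189+60·3·9=2844; k=4: 2295+0+60·7·9=6075 → min 2844.
Optimal order: ((M1(M2M3))(M4M5)) with cost 2844.

2844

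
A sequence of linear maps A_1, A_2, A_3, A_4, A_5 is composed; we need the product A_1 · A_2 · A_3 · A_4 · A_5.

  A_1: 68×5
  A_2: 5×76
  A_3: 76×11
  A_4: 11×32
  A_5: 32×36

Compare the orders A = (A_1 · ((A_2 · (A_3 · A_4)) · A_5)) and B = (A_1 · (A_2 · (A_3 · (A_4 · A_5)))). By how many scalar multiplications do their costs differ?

11776

Order A = (A_1 · ((A_2 · (A_3 · A_4)) · A_5)): (A_3 · A_4): 76×11 by 11×32 → 76×32, cost 76·11·32 = 26752; (A_2 · (A_3 · A_4)): 5×76 by 76×32 → 5×32, cost 5·76·32 = 12160; cumulative 38912; ((A_2 · (A_3 · A_4)) · A_5): 5×32 by 32×36 → 5×36, cost 5·32·36 = 5760; cumulative 44672; (A_1 · ((A_2 · (A_3 · A_4)) · A_5)): 68×5 by 5×36 → 68×36, cost 68·5·36 = 12240; cumulative 56912. Total 56912.
Order B = (A_1 · (A_2 · (A_3 · (A_4 · A_5)))): (A_4 · A_5): 11×32 by 32×36 → 11×36, cost 11·32·36 = 12672; (A_3 · (A_4 · A_5)): 76×11 by 11×36 → 76×36, cost 76·11·36 = 30096; cumulative 42768; (A_2 · (A_3 · (A_4 · A_5))): 5×76 by 76×36 → 5×36, cost 5·76·36 = 13680; cumulative 56448; (A_1 · (A_2 · (A_3 · (A_4 · A_5)))): 68×5 by 5×36 → 68×36, cost 68·5·36 = 12240; cumulative 68688. Total 68688.
Difference: |56912 − 68688| = 11776.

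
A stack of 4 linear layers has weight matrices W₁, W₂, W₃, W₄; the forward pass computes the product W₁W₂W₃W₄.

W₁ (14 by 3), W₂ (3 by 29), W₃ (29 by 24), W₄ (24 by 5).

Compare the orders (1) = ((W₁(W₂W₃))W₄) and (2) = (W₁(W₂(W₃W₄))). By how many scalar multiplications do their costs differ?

651

Order (1) = ((W₁(W₂W₃))W₄): (W₂W₃): 3×29 by 29×24 → 3×24, cost 3·29·24 = 2088; (W₁(W₂W₃)): 14×3 by 3×24 → 14×24, cost 14·3·24 = 1008; cumulative 3096; ((W₁(W₂W₃))W₄): 14×24 by 24×5 → 14×5, cost 14·24·5 = 1680; cumulative 4776. Total 4776.
Order (2) = (W₁(W₂(W₃W₄))): (W₃W₄): 29×24 by 24×5 → 29×5, cost 29·24·5 = 3480; (W₂(W₃W₄)): 3×29 by 29×5 → 3×5, cost 3·29·5 = 435; cumulative 3915; (W₁(W₂(W₃W₄))): 14×3 by 3×5 → 14×5, cost 14·3·5 = 210; cumulative 4125. Total 4125.
Difference: |4776 − 4125| = 651.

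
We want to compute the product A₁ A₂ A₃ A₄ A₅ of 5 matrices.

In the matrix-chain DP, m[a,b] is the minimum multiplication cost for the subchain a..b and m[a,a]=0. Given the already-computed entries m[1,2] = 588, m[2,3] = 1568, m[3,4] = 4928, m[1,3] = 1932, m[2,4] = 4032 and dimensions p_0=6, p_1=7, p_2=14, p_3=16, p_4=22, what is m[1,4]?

4044

m[1,4] = min over k∈[1,3] of m[1,k]+m[k+1,4]+p_{0}·p_k·p_{4}.
k=1: 0 + 4032 + 6·7·22 = 4956; k=2: 588 + 4928 + 6·14·22 = 7364; k=3: 1932 + 0 + 6·16·22 = 4044.
Minimum: 4044 at k=3.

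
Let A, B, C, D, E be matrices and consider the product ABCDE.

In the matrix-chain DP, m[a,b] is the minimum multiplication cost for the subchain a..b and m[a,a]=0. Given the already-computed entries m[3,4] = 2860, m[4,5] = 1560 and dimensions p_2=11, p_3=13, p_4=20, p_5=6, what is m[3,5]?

m[3,5] = min over k∈[3,4] of m[3,k]+m[k+1,5]+p_{2}·p_k·p_{5}.
k=3: 0 + 1560 + 11·13·6 = 2418; k=4: 2860 + 0 + 11·20·6 = 4180.
Minimum: 2418 at k=3.

2418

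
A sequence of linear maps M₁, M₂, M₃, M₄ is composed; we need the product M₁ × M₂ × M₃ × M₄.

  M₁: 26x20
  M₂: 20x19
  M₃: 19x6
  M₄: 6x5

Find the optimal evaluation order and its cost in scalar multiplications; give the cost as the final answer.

Adjacent pairs: M₁M₂ = 26·20·19 = 9880; M₂M₃ = 20·19·6 = 2280; M₃M₄ = 19·6·5 = 570.
Length 3: M₁..M₃: k=1: 0+2280+26·20·6=5400; k=2: 9880+0+26·19·6=12844 → min 5400 | M₂..M₄: k=2: 0+570+20·19·5=2470; k=3: 2280+0+20·6·5=2880 → min 2470.
Length 4: M₁..M₄: k=1: 0+2470+26·20·5=5070; k=2: 9880+570+26·19·5=12920; k=3: 5400+0+26·6·5=6180 → min 5070.
Optimal parenthesization: (M₁ × (M₂ × (M₃ × M₄))) with cost 5070.

5070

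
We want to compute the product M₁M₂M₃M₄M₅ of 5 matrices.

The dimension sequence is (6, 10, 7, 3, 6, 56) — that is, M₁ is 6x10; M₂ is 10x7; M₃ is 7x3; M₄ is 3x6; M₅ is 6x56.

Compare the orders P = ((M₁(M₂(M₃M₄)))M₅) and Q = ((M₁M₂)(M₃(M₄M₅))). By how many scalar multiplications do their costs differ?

2034

Order P = ((M₁(M₂(M₃M₄)))M₅): (M₃M₄): 7×3 by 3×6 → 7×6, cost 7·3·6 = 126; (M₂(M₃M₄)): 10×7 by 7×6 → 10×6, cost 10·7·6 = 420; cumulative 546; (M₁(M₂(M₃M₄))): 6×10 by 10×6 → 6×6, cost 6·10·6 = 360; cumulative 906; ((M₁(M₂(M₃M₄)))M₅): 6×6 by 6×56 → 6×56, cost 6·6·56 = 2016; cumulative 2922. Total 2922.
Order Q = ((M₁M₂)(M₃(M₄M₅))): (M₁M₂): 6×10 by 10×7 → 6×7, cost 6·10·7 = 420; (M₄M₅): 3×6 by 6×56 → 3×56, cost 3·6·56 = 1008; (M₃(M₄M₅)): 7×3 by 3×56 → 7×56, cost 7·3·56 = 1176; cumulative 2184; ((M₁M₂)(M₃(M₄M₅))): 6×7 by 7×56 → 6×56, cost 6·7·56 = 2352; cumulative 4956. Total 4956.
Difference: |2922 − 4956| = 2034.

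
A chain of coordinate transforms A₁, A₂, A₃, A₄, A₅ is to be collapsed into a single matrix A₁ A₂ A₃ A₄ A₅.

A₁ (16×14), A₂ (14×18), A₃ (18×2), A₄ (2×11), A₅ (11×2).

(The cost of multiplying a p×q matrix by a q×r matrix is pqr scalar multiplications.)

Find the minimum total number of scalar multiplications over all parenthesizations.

1052

Adjacent pairs: A₁A₂ = 16·14·18 = 4032; A₂A₃ = 14·18·2 = 504; A₃A₄ = 18·2·11 = 396; A₄A₅ = 2·11·2 = 44.
Length 3: A₁..A₃: k=1: 0+504+16·14·2=952; k=2: 4032+0+16·18·2=4608 → min 952 | A₂..A₄: k=2: 0+396+14·18·11=3168; k=3: 504+0+14·2·11=812 → min 812 | A₃..A₅: k=3: 0+44+18·2·2=116; k=4: 396+0+18·11·2=792 → min 116.
Length 4: A₁..A₄: k=1: 0+812+16·14·11=3276; k=2: 4032+396+16·18·11=7596; k=3: 952+0+16·2·11=1304 → min 1304 | A₂..A₅: k=2: 0+116+14·18·2=620; k=3: 504+44+14·2·2=604; k=4: 812+0+14·11·2=1120 → min 604.
Length 5: A₁..A₅: k=1: 0+604+16·14·2=1052; k=2: 4032+116+16·18·2=4724; k=3: 952+44+16·2·2=1060; k=4: 1304+0+16·11·2=1656 → min 1052.
Optimal order: (A₁ ((A₂ A₃) (A₄ A₅))) with cost 1052.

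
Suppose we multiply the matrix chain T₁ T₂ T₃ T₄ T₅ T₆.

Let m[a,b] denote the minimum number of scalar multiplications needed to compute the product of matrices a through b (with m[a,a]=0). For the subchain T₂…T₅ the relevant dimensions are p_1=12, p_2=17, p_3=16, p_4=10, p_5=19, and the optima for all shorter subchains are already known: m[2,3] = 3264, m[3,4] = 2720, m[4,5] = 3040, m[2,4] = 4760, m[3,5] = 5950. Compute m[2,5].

m[2,5] = min over k∈[2,4] of m[2,k]+m[k+1,5]+p_{1}·p_k·p_{5}.
k=2: 0 + 5950 + 12·17·19 = 9826; k=3: 3264 + 3040 + 12·16·19 = 9952; k=4: 4760 + 0 + 12·10·19 = 7040.
Minimum: 7040 at k=4.

7040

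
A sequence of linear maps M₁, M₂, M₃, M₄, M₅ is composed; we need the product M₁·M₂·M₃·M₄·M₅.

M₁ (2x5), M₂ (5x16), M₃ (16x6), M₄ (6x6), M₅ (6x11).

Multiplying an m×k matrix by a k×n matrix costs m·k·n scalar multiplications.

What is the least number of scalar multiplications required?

Adjacent pairs: M₁M₂ = 2·5·16 = 160; M₂M₃ = 5·16·6 = 480; M₃M₄ = 16·6·6 = 576; M₄M₅ = 6·6·11 = 396.
Length 3: M₁..M₃: k=1: 0+480+2·5·6=540; k=2: 160+0+2·16·6=352 → min 352 | M₂..M₄: k=2: 0+576+5·16·6=1056; k=3: 480+0+5·6·6=660 → min 660 | M₃..M₅: k=3: 0+396+16·6·11=1452; k=4: 576+0+16·6·11=1632 → min 1452.
Length 4: M₁..M₄: k=1: 0+660+2·5·6=720; k=2: 160+576+2·16·6=928; k=3: 352+0+2·6·6=424 → min 424 | M₂..M₅: k=2: 0+1452+5·16·11=2332; k=3: 480+396+5·6·11=1206; k=4: 660+0+5·6·11=990 → min 990.
Length 5: M₁..M₅: k=1: 0+990+2·5·11=1100; k=2: 160+1452+2·16·11=1964; k=3: 352+396+2·6·11=880; k=4: 424+0+2·6·11=556 → min 556.
Optimal order: ((((M₁·M₂)·M₃)·M₄)·M₅) with cost 556.

556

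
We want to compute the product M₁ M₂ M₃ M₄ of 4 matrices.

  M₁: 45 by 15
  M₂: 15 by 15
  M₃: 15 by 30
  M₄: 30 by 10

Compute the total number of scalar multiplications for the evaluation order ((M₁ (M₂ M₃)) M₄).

40500

(M₂ M₃): 15×15 by 15×30 → 15×30, cost 15·15·30 = 6750
(M₁ (M₂ M₃)): 45×15 by 15×30 → 45×30, cost 45·15·30 = 20250; cumulative 27000
((M₁ (M₂ M₃)) M₄): 45×30 by 30×10 → 45×10, cost 45·30·10 = 13500; cumulative 40500
Total: 40500 scalar multiplications.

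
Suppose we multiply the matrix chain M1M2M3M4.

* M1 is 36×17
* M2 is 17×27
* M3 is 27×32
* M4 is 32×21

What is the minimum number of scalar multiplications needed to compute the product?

38964

Adjacent pairs: M1M2 = 36·17·27 = 16524; M2M3 = 17·27·32 = 14688; M3M4 = 27·32·21 = 18144.
Length 3: M1..M3: k=1: 0+14688+36·17·32=34272; k=2: 16524+0+36·27·32=47628 → min 34272 | M2..M4: k=2: 0+18144+17·27·21=27783; k=3: 14688+0+17·32·21=26112 → min 26112.
Length 4: M1..M4: k=1: 0+26112+36·17·21=38964; k=2: 16524+18144+36·27·21=55080; k=3: 34272+0+36·32·21=58464 → min 38964.
Optimal order: (M1((M2M3)M4)) with cost 38964.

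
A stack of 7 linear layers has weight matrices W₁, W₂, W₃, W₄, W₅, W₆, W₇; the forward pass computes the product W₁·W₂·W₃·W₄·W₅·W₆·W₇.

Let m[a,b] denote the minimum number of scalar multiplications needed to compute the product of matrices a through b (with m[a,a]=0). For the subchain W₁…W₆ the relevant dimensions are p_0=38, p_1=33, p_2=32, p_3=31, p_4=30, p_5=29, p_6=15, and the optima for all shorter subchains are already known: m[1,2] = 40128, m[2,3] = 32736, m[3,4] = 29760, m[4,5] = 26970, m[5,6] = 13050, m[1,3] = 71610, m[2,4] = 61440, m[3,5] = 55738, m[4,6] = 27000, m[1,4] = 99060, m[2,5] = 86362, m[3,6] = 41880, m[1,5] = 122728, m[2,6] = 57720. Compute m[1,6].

m[1,6] = min over k∈[1,5] of m[1,k]+m[k+1,6]+p_{0}·p_k·p_{6}.
k=1: 0 + 57720 + 38·33·15 = 76530; k=2: 40128 + 41880 + 38·32·15 = 100248; k=3: 71610 + 27000 + 38·31·15 = 116280; k=4: 99060 + 13050 + 38·30·15 = 129210; k=5: 122728 + 0 + 38·29·15 = 139258.
Minimum: 76530 at k=1.

76530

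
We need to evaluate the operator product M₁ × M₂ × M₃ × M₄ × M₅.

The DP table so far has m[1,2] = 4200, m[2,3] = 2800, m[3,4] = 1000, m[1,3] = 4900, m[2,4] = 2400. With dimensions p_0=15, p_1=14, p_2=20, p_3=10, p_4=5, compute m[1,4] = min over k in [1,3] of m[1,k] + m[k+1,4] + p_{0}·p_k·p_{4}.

3450

m[1,4] = min over k∈[1,3] of m[1,k]+m[k+1,4]+p_{0}·p_k·p_{4}.
k=1: 0 + 2400 + 15·14·5 = 3450; k=2: 4200 + 1000 + 15·20·5 = 6700; k=3: 4900 + 0 + 15·10·5 = 5650.
Minimum: 3450 at k=1.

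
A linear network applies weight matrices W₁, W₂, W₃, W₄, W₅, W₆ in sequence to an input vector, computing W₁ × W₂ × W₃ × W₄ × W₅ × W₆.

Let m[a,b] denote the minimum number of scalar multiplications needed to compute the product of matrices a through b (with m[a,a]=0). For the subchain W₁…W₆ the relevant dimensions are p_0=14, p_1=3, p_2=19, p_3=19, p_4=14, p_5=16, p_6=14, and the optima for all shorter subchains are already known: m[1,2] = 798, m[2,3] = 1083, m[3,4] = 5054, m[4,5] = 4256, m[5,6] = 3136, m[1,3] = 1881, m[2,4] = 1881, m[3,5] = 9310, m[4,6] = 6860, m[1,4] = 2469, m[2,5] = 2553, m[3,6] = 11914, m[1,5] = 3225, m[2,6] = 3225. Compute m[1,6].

m[1,6] = min over k∈[1,5] of m[1,k]+m[k+1,6]+p_{0}·p_k·p_{6}.
k=1: 0 + 3225 + 14·3·14 = 3813; k=2: 798 + 11914 + 14·19·14 = 16436; k=3: 1881 + 6860 + 14·19·14 = 12465; k=4: 2469 + 3136 + 14·14·14 = 8349; k=5: 3225 + 0 + 14·16·14 = 6361.
Minimum: 3813 at k=1.

3813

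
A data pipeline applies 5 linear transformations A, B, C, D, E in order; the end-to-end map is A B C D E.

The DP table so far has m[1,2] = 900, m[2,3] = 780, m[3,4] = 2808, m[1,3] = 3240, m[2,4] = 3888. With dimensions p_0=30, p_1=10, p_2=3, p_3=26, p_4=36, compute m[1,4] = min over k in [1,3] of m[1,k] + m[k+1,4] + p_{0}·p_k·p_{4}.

m[1,4] = min over k∈[1,3] of m[1,k]+m[k+1,4]+p_{0}·p_k·p_{4}.
k=1: 0 + 3888 + 30·10·36 = 14688; k=2: 900 + 2808 + 30·3·36 = 6948; k=3: 3240 + 0 + 30·26·36 = 31320.
Minimum: 6948 at k=2.

6948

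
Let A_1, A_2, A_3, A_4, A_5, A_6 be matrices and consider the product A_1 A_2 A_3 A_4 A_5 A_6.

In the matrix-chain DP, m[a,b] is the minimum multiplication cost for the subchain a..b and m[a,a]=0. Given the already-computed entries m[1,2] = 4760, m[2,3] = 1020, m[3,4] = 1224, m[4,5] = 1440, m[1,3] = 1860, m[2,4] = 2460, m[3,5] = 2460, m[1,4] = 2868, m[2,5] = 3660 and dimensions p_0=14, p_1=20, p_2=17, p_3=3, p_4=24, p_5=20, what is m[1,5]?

m[1,5] = min over k∈[1,4] of m[1,k]+m[k+1,5]+p_{0}·p_k·p_{5}.
k=1: 0 + 3660 + 14·20·20 = 9260; k=2: 4760 + 2460 + 14·17·20 = 11980; k=3: 1860 + 1440 + 14·3·20 = 4140; k=4: 2868 + 0 + 14·24·20 = 9588.
Minimum: 4140 at k=3.

4140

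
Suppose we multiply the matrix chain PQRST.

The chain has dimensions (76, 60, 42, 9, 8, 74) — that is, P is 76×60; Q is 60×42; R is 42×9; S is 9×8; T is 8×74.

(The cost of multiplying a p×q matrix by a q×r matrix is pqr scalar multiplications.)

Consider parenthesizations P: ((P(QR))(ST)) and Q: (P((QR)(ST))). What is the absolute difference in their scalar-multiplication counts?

285744

Order P = ((P(QR))(ST)): (QR): 60×42 by 42×9 → 60×9, cost 60·42·9 = 22680; (P(QR)): 76×60 by 60×9 → 76×9, cost 76·60·9 = 41040; cumulative 63720; (ST): 9×8 by 8×74 → 9×74, cost 9·8·74 = 5328; ((P(QR))(ST)): 76×9 by 9×74 → 76×74, cost 76·9·74 = 50616; cumulative 119664. Total 119664.
Order Q = (P((QR)(ST))): (QR): 60×42 by 42×9 → 60×9, cost 60·42·9 = 22680; (ST): 9×8 by 8×74 → 9×74, cost 9·8·74 = 5328; ((QR)(ST)): 60×9 by 9×74 → 60×74, cost 60·9·74 = 39960; cumulative 67968; (P((QR)(ST))): 76×60 by 60×74 → 76×74, cost 76·60·74 = 337440; cumulative 405408. Total 405408.
Difference: |119664 − 405408| = 285744.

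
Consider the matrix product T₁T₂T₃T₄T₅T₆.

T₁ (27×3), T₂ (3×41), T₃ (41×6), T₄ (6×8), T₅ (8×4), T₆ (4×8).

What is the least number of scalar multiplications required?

1722

Adjacent pairs: T₁T₂ = 27·3·41 = 3321; T₂T₃ = 3·41·6 = 738; T₃T₄ = 41·6·8 = 1968; T₄T₅ = 6·8·4 = 192; T₅T₆ = 8·4·8 = 256.
Length 3: T₁..T₃: k=1: 0+738+27·3·6=1224; k=2: 3321+0+27·41·6=9963 → min 1224 | T₂..T₄: k=2: 0+1968+3·41·8=2952; k=3: 738+0+3·6·8=882 → min 882 | T₃..T₅: k=3: 0+192+41·6·4=1176; k=4: 1968+0+41·8·4=3280 → min 1176 | T₄..T₆: k=4: 0+256+6·8·8=640; k=5: 192+0+6·4·8=384 → min 384.
Length 4: T₁..T₄: k=1: 0+882+27·3·8=1530; k=2: 3321+1968+27·41·8=14145; k=3: 1224+0+27·6·8=2520 → min 1530 | T₂..T₅: k=2: 0+1176+3·41·4=1668; k=3: 738+192+3·6·4=1002; k=4: 882+0+3·8·4=978 → min 978 | T₃..T₆: k=3: 0+384+41·6·8=2352; k=4: 1968+256+41·8·8=4848; k=5: 1176+0+41·4·8=2488 → min 2352.
Length 5: T₁..T₅: k=1: 0+978+27·3·4=1302; k=2: 3321+1176+27·41·4=8925; k=3: 1224+192+27·6·4=2064; k=4: 1530+0+27·8·4=2394 → min 1302 | T₂..T₆: k=2: 0+2352+3·41·8=3336; k=3: 738+384+3·6·8=1266; k=4: 882+256+3·8·8=1330; k=5: 978+0+3·4·8=1074 → min 1074.
Length 6: T₁..T₆: k=1: 0+1074+27·3·8=1722; k=2: 3321+2352+27·41·8=14529; k=3: 1224+384+27·6·8=2904; k=4: 1530+256+27·8·8=3514; k=5: 1302+0+27·4·8=2166 → min 1722.
Optimal order: (T₁((((T₂T₃)T₄)T₅)T₆)) with cost 1722.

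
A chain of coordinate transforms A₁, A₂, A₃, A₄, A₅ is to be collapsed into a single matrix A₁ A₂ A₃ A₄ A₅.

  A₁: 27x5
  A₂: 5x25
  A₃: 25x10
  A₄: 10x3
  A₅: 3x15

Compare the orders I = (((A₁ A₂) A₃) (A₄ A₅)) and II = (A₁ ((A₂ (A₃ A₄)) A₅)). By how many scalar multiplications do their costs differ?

11250

Order I = (((A₁ A₂) A₃) (A₄ A₅)): (A₁ A₂): 27×5 by 5×25 → 27×25, cost 27·5·25 = 3375; ((A₁ A₂) A₃): 27×25 by 25×10 → 27×10, cost 27·25·10 = 6750; cumulative 10125; (A₄ A₅): 10×3 by 3×15 → 10×15, cost 10·3·15 = 450; (((A₁ A₂) A₃) (A₄ A₅)): 27×10 by 10×15 → 27×15, cost 27·10·15 = 4050; cumulative 14625. Total 14625.
Order II = (A₁ ((A₂ (A₃ A₄)) A₅)): (A₃ A₄): 25×10 by 10×3 → 25×3, cost 25·10·3 = 750; (A₂ (A₃ A₄)): 5×25 by 25×3 → 5×3, cost 5·25·3 = 375; cumulative 1125; ((A₂ (A₃ A₄)) A₅): 5×3 by 3×15 → 5×15, cost 5·3·15 = 225; cumulative 1350; (A₁ ((A₂ (A₃ A₄)) A₅)): 27×5 by 5×15 → 27×15, cost 27·5·15 = 2025; cumulative 3375. Total 3375.
Difference: |14625 − 3375| = 11250.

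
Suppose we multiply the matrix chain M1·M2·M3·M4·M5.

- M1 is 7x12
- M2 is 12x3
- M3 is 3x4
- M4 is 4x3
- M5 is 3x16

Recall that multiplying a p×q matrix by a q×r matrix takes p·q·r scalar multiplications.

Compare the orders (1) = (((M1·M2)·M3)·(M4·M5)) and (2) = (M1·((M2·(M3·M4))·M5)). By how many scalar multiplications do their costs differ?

Order (1) = (((M1·M2)·M3)·(M4·M5)): (M1·M2): 7×12 by 12×3 → 7×3, cost 7·12·3 = 252; ((M1·M2)·M3): 7×3 by 3×4 → 7×4, cost 7·3·4 = 84; cumulative 336; (M4·M5): 4×3 by 3×16 → 4×16, cost 4·3·16 = 192; (((M1·M2)·M3)·(M4·M5)): 7×4 by 4×16 → 7×16, cost 7·4·16 = 448; cumulative 976. Total 976.
Order (2) = (M1·((M2·(M3·M4))·M5)): (M3·M4): 3×4 by 4×3 → 3×3, cost 3·4·3 = 36; (M2·(M3·M4)): 12×3 by 3×3 → 12×3, cost 12·3·3 = 108; cumulative 144; ((M2·(M3·M4))·M5): 12×3 by 3×16 → 12×16, cost 12·3·16 = 576; cumulative 720; (M1·((M2·(M3·M4))·M5)): 7×12 by 12×16 → 7×16, cost 7·12·16 = 1344; cumulative 2064. Total 2064.
Difference: |976 − 2064| = 1088.

1088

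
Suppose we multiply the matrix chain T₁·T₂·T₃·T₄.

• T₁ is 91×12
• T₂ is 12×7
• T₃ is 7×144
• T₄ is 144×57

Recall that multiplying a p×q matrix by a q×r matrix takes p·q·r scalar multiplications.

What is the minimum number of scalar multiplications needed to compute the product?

Adjacent pairs: T₁T₂ = 91·12·7 = 7644; T₂T₃ = 12·7·144 = 12096; T₃T₄ = 7·144·57 = 57456.
Length 3: T₁..T₃: k=1: 0+12096+91·12·144=169344; k=2: 7644+0+91·7·144=99372 → min 99372 | T₂..T₄: k=2: 0+57456+12·7·57=62244; k=3: 12096+0+12·144·57=110592 → min 62244.
Length 4: T₁..T₄: k=1: 0+62244+91·12·57=124488; k=2: 7644+57456+91·7·57=101409; k=3: 99372+0+91·144·57=846300 → min 101409.
Optimal order: ((T₁·T₂)·(T₃·T₄)) with cost 101409.

101409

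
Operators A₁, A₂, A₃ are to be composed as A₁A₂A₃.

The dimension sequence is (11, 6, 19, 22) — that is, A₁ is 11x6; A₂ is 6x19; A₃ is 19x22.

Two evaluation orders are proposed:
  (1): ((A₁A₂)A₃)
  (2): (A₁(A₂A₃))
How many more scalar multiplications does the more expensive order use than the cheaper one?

1892

Order (1) = ((A₁A₂)A₃): (A₁A₂): 11×6 by 6×19 → 11×19, cost 11·6·19 = 1254; ((A₁A₂)A₃): 11×19 by 19×22 → 11×22, cost 11·19·22 = 4598; cumulative 5852. Total 5852.
Order (2) = (A₁(A₂A₃)): (A₂A₃): 6×19 by 19×22 → 6×22, cost 6·19·22 = 2508; (A₁(A₂A₃)): 11×6 by 6×22 → 11×22, cost 11·6·22 = 1452; cumulative 3960. Total 3960.
Difference: |5852 − 3960| = 1892.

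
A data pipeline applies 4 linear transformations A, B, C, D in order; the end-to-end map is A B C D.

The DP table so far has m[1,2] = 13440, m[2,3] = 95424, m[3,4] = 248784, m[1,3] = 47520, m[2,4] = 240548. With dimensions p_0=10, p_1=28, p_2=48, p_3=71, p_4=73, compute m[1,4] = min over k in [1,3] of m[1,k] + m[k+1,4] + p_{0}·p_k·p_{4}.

99350

m[1,4] = min over k∈[1,3] of m[1,k]+m[k+1,4]+p_{0}·p_k·p_{4}.
k=1: 0 + 240548 + 10·28·73 = 260988; k=2: 13440 + 248784 + 10·48·73 = 297264; k=3: 47520 + 0 + 10·71·73 = 99350.
Minimum: 99350 at k=3.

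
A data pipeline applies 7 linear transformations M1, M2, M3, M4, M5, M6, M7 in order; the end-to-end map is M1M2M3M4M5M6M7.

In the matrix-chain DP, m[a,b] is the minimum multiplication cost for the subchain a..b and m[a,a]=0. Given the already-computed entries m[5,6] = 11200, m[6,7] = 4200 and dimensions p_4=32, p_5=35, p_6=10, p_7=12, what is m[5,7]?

15040

m[5,7] = min over k∈[5,6] of m[5,k]+m[k+1,7]+p_{4}·p_k·p_{7}.
k=5: 0 + 4200 + 32·35·12 = 17640; k=6: 11200 + 0 + 32·10·12 = 15040.
Minimum: 15040 at k=6.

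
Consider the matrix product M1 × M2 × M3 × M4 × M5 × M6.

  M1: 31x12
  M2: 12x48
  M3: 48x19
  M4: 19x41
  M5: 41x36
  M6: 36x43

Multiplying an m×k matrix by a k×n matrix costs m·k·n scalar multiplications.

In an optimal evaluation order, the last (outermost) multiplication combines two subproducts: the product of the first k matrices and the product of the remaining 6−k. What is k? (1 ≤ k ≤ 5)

1

Adjacent pairs: M1M2 = 31·12·48 = 17856; M2M3 = 12·48·19 = 10944; M3M4 = 48·19·41 = 37392; M4M5 = 19·41·36 = 28044; M5M6 = 41·36·43 = 63468.
Length 3: M1..M3: k=1: 0+10944+31·12·19=18012; k=2: 17856+0+31·48·19=46128 → min 18012 | M2..M4: k=2: 0+37392+12·48·41=61008; k=3: 10944+0+12·19·41=20292 → min 20292 | M3..M5: k=3: 0+28044+48·19·36=60876; k=4: 37392+0+48·41·36=108240 → min 60876 | M4..M6: k=4: 0+63468+19·41·43=96965; k=5: 28044+0+19·36·43=57456 → min 57456.
Length 4: M1..M4: k=1: 0+20292+31·12·41=35544; k=2: 17856+37392+31·48·41=116256; k=3: 18012+0+31·19·41=42161 → min 35544 | M2..M5: k=2: 0+60876+12·48·36=81612; k=3: 10944+28044+12·19·36=47196; k=4: 20292+0+12·41·36=38004 → min 38004 | M3..M6: k=3: 0+57456+48·19·43=96672; k=4: 37392+63468+48·41·43=185484; k=5: 60876+0+48·36·43=135180 → min 96672.
Length 5: M1..M5: k=1: 0+38004+31·12·36=51396; k=2: 17856+60876+31·48·36=132300; k=3: 18012+28044+31·19·36=67260; k=4: 35544+0+31·41·36=81300 → min 51396 | M2..M6: k=2: 0+96672+12·48·43=121440; k=3: 10944+57456+12·19·43=78204; k=4: 20292+63468+12·41·43=104916; k=5: 38004+0+12·36·43=56580 → min 56580.
Top-level splits: k=1: (M1..M1)·(M2..M6) → 0+56580+31·12·43 = 72576; k=2: (M1..M2)·(M3..M6) → 17856+96672+31·48·43 = 178512; k=3: (M1..M3)·(M4..M6) → 18012+57456+31·19·43 = 100795; k=4: (M1..M4)·(M5..M6) → 35544+63468+31·41·43 = 153665; k=5: (M1..M5)·(M6..M6) → 51396+0+31·36·43 = 99384.
Best split is after M1, i.e. k = 1.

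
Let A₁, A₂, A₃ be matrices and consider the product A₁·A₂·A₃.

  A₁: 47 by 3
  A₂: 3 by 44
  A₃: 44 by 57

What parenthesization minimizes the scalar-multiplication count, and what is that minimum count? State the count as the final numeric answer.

15561

(A₁·(A₂·A₃)): cost 15561.
((A₁·A₂)·A₃): cost 124080.
Optimal: (A₁·(A₂·A₃)) with cost 15561.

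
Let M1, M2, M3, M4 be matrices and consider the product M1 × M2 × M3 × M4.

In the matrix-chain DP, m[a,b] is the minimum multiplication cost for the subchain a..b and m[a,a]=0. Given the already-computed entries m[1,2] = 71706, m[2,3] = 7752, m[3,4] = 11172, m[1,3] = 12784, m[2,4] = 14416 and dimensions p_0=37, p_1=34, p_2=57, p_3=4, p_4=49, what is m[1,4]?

m[1,4] = min over k∈[1,3] of m[1,k]+m[k+1,4]+p_{0}·p_k·p_{4}.
k=1: 0 + 14416 + 37·34·49 = 76058; k=2: 71706 + 11172 + 37·57·49 = 186219; k=3: 12784 + 0 + 37·4·49 = 20036.
Minimum: 20036 at k=3.

20036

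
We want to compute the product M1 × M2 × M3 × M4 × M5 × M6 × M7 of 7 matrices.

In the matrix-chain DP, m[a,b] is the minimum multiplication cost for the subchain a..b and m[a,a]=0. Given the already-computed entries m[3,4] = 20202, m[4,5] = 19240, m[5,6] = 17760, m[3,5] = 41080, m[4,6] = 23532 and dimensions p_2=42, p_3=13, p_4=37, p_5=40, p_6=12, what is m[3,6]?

m[3,6] = min over k∈[3,5] of m[3,k]+m[k+1,6]+p_{2}·p_k·p_{6}.
k=3: 0 + 23532 + 42·13·12 = 30084; k=4: 20202 + 17760 + 42·37·12 = 56610; k=5: 41080 + 0 + 42·40·12 = 61240.
Minimum: 30084 at k=3.

30084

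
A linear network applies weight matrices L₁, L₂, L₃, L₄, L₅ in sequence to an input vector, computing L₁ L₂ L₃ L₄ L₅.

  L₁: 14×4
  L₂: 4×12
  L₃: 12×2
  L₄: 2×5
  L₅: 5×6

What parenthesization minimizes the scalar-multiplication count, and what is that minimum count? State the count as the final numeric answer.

Adjacent pairs: L₁L₂ = 14·4·12 = 672; L₂L₃ = 4·12·2 = 96; L₃L₄ = 12·2·5 = 120; L₄L₅ = 2·5·6 = 60.
Length 3: L₁..L₃: k=1: 0+96+14·4·2=208; k=2: 672+0+14·12·2=1008 → min 208 | L₂..L₄: k=2: 0+120+4·12·5=360; k=3: 96+0+4·2·5=136 → min 136 | L₃..L₅: k=3: 0+60+12·2·6=204; k=4: 120+0+12·5·6=480 → min 204.
Length 4: L₁..L₄: k=1: 0+136+14·4·5=416; k=2: 672+120+14·12·5=1632; k=3: 208+0+14·2·5=348 → min 348 | L₂..L₅: k=2: 0+204+4·12·6=492; k=3: 96+60+4·2·6=204; k=4: 136+0+4·5·6=256 → min 204.
Length 5: L₁..L₅: k=1: 0+204+14·4·6=540; k=2: 672+204+14·12·6=1884; k=3: 208+60+14·2·6=436; k=4: 348+0+14·5·6=768 → min 436.
Optimal parenthesization: ((L₁ (L₂ L₃)) (L₄ L₅)) with cost 436.

436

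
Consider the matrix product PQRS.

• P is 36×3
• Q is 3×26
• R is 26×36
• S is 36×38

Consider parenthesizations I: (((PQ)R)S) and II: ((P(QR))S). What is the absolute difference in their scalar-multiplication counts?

29808

Order I = (((PQ)R)S): (PQ): 36×3 by 3×26 → 36×26, cost 36·3·26 = 2808; ((PQ)R): 36×26 by 26×36 → 36×36, cost 36·26·36 = 33696; cumulative 36504; (((PQ)R)S): 36×36 by 36×38 → 36×38, cost 36·36·38 = 49248; cumulative 85752. Total 85752.
Order II = ((P(QR))S): (QR): 3×26 by 26×36 → 3×36, cost 3·26·36 = 2808; (P(QR)): 36×3 by 3×36 → 36×36, cost 36·3·36 = 3888; cumulative 6696; ((P(QR))S): 36×36 by 36×38 → 36×38, cost 36·36·38 = 49248; cumulative 55944. Total 55944.
Difference: |85752 − 55944| = 29808.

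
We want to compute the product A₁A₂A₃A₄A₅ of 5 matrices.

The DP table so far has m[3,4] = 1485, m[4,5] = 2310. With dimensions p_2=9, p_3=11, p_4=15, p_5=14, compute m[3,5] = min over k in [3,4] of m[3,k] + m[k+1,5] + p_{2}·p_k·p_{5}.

3375

m[3,5] = min over k∈[3,4] of m[3,k]+m[k+1,5]+p_{2}·p_k·p_{5}.
k=3: 0 + 2310 + 9·11·14 = 3696; k=4: 1485 + 0 + 9·15·14 = 3375.
Minimum: 3375 at k=4.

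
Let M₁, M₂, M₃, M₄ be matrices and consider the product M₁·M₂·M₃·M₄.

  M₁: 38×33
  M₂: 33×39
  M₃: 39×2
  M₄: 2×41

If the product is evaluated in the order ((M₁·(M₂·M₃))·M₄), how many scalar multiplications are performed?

(M₂·M₃): 33×39 by 39×2 → 33×2, cost 33·39·2 = 2574
(M₁·(M₂·M₃)): 38×33 by 33×2 → 38×2, cost 38·33·2 = 2508; cumulative 5082
((M₁·(M₂·M₃))·M₄): 38×2 by 2×41 → 38×41, cost 38·2·41 = 3116; cumulative 8198
Total: 8198 scalar multiplications.

8198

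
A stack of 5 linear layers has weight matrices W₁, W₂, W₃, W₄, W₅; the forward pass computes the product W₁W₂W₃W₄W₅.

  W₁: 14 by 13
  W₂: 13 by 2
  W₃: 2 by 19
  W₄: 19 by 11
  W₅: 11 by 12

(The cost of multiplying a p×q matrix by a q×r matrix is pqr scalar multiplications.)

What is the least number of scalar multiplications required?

1382

Adjacent pairs: W₁W₂ = 14·13·2 = 364; W₂W₃ = 13·2·19 = 494; W₃W₄ = 2·19·11 = 418; W₄W₅ = 19·11·12 = 2508.
Length 3: W₁..W₃: k=1: 0+494+14·13·19=3952; k=2: 364+0+14·2·19=896 → min 896 | W₂..W₄: k=2: 0+418+13·2·11=704; k=3: 494+0+13·19·11=3211 → min 704 | W₃..W₅: k=3: 0+2508+2·19·12=2964; k=4: 418+0+2·11·12=682 → min 682.
Length 4: W₁..W₄: k=1: 0+704+14·13·11=2706; k=2: 364+418+14·2·11=1090; k=3: 896+0+14·19·11=3822 → min 1090 | W₂..W₅: k=2: 0+682+13·2·12=994; k=3: 494+2508+13·19·12=5966; k=4: 704+0+13·11·12=2420 → min 994.
Length 5: W₁..W₅: k=1: 0+994+14·13·12=3178; k=2: 364+682+14·2·12=1382; k=3: 896+2508+14·19·12=6596; k=4: 1090+0+14·11·12=2938 → min 1382.
Optimal order: ((W₁W₂)((W₃W₄)W₅)) with cost 1382.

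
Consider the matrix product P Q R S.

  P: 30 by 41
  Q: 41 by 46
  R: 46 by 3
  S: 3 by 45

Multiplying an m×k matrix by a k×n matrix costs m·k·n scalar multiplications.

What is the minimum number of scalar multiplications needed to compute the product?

Adjacent pairs: PQ = 30·41·46 = 56580; QR = 41·46·3 = 5658; RS = 46·3·45 = 6210.
Length 3: P..R: k=1: 0+5658+30·41·3=9348; k=2: 56580+0+30·46·3=60720 → min 9348 | Q..S: k=2: 0+6210+41·46·45=91080; k=3: 5658+0+41·3·45=11193 → min 11193.
Length 4: P..S: k=1: 0+11193+30·41·45=66543; k=2: 56580+6210+30·46·45=124890; k=3: 9348+0+30·3·45=13398 → min 13398.
Optimal order: ((P (Q R)) S) with cost 13398.

13398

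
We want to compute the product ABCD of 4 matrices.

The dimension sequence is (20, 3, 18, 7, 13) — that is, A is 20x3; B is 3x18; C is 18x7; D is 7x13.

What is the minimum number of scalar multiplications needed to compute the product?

Adjacent pairs: AB = 20·3·18 = 1080; BC = 3·18·7 = 378; CD = 18·7·13 = 1638.
Length 3: A..C: k=1: 0+378+20·3·7=798; k=2: 1080+0+20·18·7=3600 → min 798 | B..D: k=2: 0+1638+3·18·13=2340; k=3: 378+0+3·7·13=651 → min 651.
Length 4: A..D: k=1: 0+651+20·3·13=1431; k=2: 1080+1638+20·18·13=7398; k=3: 798+0+20·7·13=2618 → min 1431.
Optimal order: (A((BC)D)) with cost 1431.

1431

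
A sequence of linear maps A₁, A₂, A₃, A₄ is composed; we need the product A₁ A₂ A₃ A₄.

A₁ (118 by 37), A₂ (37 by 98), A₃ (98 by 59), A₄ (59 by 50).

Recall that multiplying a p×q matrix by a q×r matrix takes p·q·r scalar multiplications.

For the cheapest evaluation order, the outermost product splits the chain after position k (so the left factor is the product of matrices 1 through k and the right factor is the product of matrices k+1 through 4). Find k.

1

Adjacent pairs: A₁A₂ = 118·37·98 = 427868; A₂A₃ = 37·98·59 = 213934; A₃A₄ = 98·59·50 = 289100.
Length 3: A₁..A₃: k=1: 0+213934+118·37·59=471528; k=2: 427868+0+118·98·59=1110144 → min 471528 | A₂..A₄: k=2: 0+289100+37·98·50=470400; k=3: 213934+0+37·59·50=323084 → min 323084.
Top-level splits: k=1: (A₁..A₁)·(A₂..A₄) → 0+323084+118·37·50 = 541384; k=2: (A₁..A₂)·(A₃..A₄) → 427868+289100+118·98·50 = 1295168; k=3: (A₁..A₃)·(A₄..A₄) → 471528+0+118·59·50 = 819628.
Best split is after A₁, i.e. k = 1.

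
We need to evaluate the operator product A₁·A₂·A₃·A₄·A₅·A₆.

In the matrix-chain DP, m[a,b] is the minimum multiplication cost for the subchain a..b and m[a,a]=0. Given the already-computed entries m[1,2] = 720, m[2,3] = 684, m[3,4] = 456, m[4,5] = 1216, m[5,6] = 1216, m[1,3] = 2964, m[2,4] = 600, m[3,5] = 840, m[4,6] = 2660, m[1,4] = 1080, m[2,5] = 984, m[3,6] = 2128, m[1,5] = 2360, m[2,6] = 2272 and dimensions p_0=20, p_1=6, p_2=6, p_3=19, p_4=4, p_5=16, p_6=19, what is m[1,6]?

m[1,6] = min over k∈[1,5] of m[1,k]+m[k+1,6]+p_{0}·p_k·p_{6}.
k=1: 0 + 2272 + 20·6·19 = 4552; k=2: 720 + 2128 + 20·6·19 = 5128; k=3: 2964 + 2660 + 20·19·19 = 12844; k=4: 1080 + 1216 + 20·4·19 = 3816; k=5: 2360 + 0 + 20·16·19 = 8440.
Minimum: 3816 at k=4.

3816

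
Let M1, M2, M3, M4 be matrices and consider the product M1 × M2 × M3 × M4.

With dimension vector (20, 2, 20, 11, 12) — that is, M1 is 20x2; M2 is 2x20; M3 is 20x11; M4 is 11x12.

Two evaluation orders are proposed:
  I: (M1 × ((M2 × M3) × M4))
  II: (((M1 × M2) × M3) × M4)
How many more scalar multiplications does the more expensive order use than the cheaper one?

6656

Order I = (M1 × ((M2 × M3) × M4)): (M2 × M3): 2×20 by 20×11 → 2×11, cost 2·20·11 = 440; ((M2 × M3) × M4): 2×11 by 11×12 → 2×12, cost 2·11·12 = 264; cumulative 704; (M1 × ((M2 × M3) × M4)): 20×2 by 2×12 → 20×12, cost 20·2·12 = 480; cumulative 1184. Total 1184.
Order II = (((M1 × M2) × M3) × M4): (M1 × M2): 20×2 by 2×20 → 20×20, cost 20·2·20 = 800; ((M1 × M2) × M3): 20×20 by 20×11 → 20×11, cost 20·20·11 = 4400; cumulative 5200; (((M1 × M2) × M3) × M4): 20×11 by 11×12 → 20×12, cost 20·11·12 = 2640; cumulative 7840. Total 7840.
Difference: |1184 − 7840| = 6656.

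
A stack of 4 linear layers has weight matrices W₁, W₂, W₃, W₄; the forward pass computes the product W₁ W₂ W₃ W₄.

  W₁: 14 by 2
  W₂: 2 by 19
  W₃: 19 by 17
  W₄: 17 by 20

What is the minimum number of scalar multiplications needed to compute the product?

Adjacent pairs: W₁W₂ = 14·2·19 = 532; W₂W₃ = 2·19·17 = 646; W₃W₄ = 19·17·20 = 6460.
Length 3: W₁..W₃: k=1: 0+646+14·2·17=1122; k=2: 532+0+14·19·17=5054 → min 1122 | W₂..W₄: k=2: 0+6460+2·19·20=7220; k=3: 646+0+2·17·20=1326 → min 1326.
Length 4: W₁..W₄: k=1: 0+1326+14·2·20=1886; k=2: 532+6460+14·19·20=12312; k=3: 1122+0+14·17·20=5882 → min 1886.
Optimal order: (W₁ ((W₂ W₃) W₄)) with cost 1886.

1886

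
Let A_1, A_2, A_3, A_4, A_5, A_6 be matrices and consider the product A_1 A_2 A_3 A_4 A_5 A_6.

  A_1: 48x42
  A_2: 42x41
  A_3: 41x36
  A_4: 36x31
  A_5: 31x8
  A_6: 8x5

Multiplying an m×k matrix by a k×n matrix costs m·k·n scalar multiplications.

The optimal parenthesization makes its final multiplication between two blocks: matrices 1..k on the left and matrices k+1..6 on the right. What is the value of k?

1

Adjacent pairs: A_1A_2 = 48·42·41 = 82656; A_2A_3 = 42·41·36 = 61992; A_3A_4 = 41·36·31 = 45756; A_4A_5 = 36·31·8 = 8928; A_5A_6 = 31·8·5 = 1240.
Length 3: A_1..A_3: k=1: 0+61992+48·42·36=134568; k=2: 82656+0+48·41·36=153504 → min 134568 | A_2..A_4: k=2: 0+45756+42·41·31=99138; k=3: 61992+0+42·36·31=108864 → min 99138 | A_3..A_5: k=3: 0+8928+41·36·8=20736; k=4: 45756+0+41·31·8=55924 → min 20736 | A_4..A_6: k=4: 0+1240+36·31·5=6820; k=5: 8928+0+36·8·5=10368 → min 6820.
Length 4: A_1..A_4: k=1: 0+99138+48·42·31=161634; k=2: 82656+45756+48·41·31=189420; k=3: 134568+0+48·36·31=188136 → min 161634 | A_2..A_5: k=2: 0+20736+42·41·8=34512; k=3: 61992+8928+42·36·8=83016; k=4: 99138+0+42·31·8=109554 → min 34512 | A_3..A_6: k=3: 0+6820+41·36·5=14200; k=4: 45756+1240+41·31·5=53351; k=5: 20736+0+41·8·5=22376 → min 14200.
Length 5: A_1..A_5: k=1: 0+34512+48·42·8=50640; k=2: 82656+20736+48·41·8=119136; k=3: 134568+8928+48·36·8=157320; k=4: 161634+0+48·31·8=173538 → min 50640 | A_2..A_6: k=2: 0+14200+42·41·5=22810; k=3: 61992+6820+42·36·5=76372; k=4: 99138+1240+42·31·5=106888; k=5: 34512+0+42·8·5=36192 → min 22810.
Top-level splits: k=1: (A_1..A_1)·(A_2..A_6) → 0+22810+48·42·5 = 32890; k=2: (A_1..A_2)·(A_3..A_6) → 82656+14200+48·41·5 = 106696; k=3: (A_1..A_3)·(A_4..A_6) → 134568+6820+48·36·5 = 150028; k=4: (A_1..A_4)·(A_5..A_6) → 161634+1240+48·31·5 = 170314; k=5: (A_1..A_5)·(A_6..A_6) → 50640+0+48·8·5 = 52560.
Best split is after A_1, i.e. k = 1.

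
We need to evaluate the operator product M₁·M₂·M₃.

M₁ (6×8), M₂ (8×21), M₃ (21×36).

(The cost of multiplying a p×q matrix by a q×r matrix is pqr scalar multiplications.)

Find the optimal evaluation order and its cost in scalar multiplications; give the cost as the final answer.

5544

(M₁·(M₂·M₃)): cost 7776.
((M₁·M₂)·M₃): cost 5544.
Optimal: ((M₁·M₂)·M₃) with cost 5544.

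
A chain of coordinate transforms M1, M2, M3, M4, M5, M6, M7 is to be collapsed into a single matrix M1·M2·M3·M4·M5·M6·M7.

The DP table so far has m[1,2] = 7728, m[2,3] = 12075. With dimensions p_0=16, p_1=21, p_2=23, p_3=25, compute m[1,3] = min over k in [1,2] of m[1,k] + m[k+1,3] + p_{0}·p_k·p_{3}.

16928

m[1,3] = min over k∈[1,2] of m[1,k]+m[k+1,3]+p_{0}·p_k·p_{3}.
k=1: 0 + 12075 + 16·21·25 = 20475; k=2: 7728 + 0 + 16·23·25 = 16928.
Minimum: 16928 at k=2.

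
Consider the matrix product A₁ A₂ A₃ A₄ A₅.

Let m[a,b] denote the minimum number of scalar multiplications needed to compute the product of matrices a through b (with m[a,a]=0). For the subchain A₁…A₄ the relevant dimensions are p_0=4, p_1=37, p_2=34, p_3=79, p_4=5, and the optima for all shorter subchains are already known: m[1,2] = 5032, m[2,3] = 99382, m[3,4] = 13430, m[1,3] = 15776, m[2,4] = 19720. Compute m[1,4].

17356

m[1,4] = min over k∈[1,3] of m[1,k]+m[k+1,4]+p_{0}·p_k·p_{4}.
k=1: 0 + 19720 + 4·37·5 = 20460; k=2: 5032 + 13430 + 4·34·5 = 19142; k=3: 15776 + 0 + 4·79·5 = 17356.
Minimum: 17356 at k=3.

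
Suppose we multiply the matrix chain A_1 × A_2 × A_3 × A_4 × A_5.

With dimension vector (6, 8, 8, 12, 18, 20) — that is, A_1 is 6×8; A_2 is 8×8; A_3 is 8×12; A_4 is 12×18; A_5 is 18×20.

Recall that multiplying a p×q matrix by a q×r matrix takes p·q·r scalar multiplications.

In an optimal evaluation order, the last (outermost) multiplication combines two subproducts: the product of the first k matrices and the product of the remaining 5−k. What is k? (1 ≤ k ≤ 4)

Adjacent pairs: A_1A_2 = 6·8·8 = 384; A_2A_3 = 8·8·12 = 768; A_3A_4 = 8·12·18 = 1728; A_4A_5 = 12·18·20 = 4320.
Length 3: A_1..A_3: k=1: 0+768+6·8·12=1344; k=2: 384+0+6·8·12=960 → min 960 | A_2..A_4: k=2: 0+1728+8·8·18=2880; k=3: 768+0+8·12·18=2496 → min 2496 | A_3..A_5: k=3: 0+4320+8·12·20=6240; k=4: 1728+0+8·18·20=4608 → min 4608.
Length 4: A_1..A_4: k=1: 0+2496+6·8·18=3360; k=2: 384+1728+6·8·18=2976; k=3: 960+0+6·12·18=2256 → min 2256 | A_2..A_5: k=2: 0+4608+8·8·20=5888; k=3: 768+4320+8·12·20=7008; k=4: 2496+0+8·18·20=5376 → min 5376.
Top-level splits: k=1: (A_1..A_1)·(A_2..A_5) → 0+5376+6·8·20 = 6336; k=2: (A_1..A_2)·(A_3..A_5) → 384+4608+6·8·20 = 5952; k=3: (A_1..A_3)·(A_4..A_5) → 960+4320+6·12·20 = 6720; k=4: (A_1..A_4)·(A_5..A_5) → 2256+0+6·18·20 = 4416.
Best split is after A_4, i.e. k = 4.

4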